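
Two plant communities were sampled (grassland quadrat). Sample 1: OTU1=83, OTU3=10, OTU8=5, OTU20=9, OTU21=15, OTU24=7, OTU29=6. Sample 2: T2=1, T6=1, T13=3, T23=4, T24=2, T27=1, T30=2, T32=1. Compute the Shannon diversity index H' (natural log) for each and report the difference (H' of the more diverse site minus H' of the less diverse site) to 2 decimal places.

0.60

Sample 1: N=135, proportions 0.6148, 0.0741, 0.037, 0.0667, 0.1111, 0.0519, 0.0444, giving H' = 1.3304 (working shown to 4 dp, full precision carried).
Sample 2: N=15, proportions 0.0667, 0.0667, 0.2, 0.2667, 0.1333, 0.0667, 0.1333, 0.0667, giving H' = 1.9338.
Difference = |1.3304 − 1.9338| = 0.6034, i.e. 0.60 to 2 decimal places.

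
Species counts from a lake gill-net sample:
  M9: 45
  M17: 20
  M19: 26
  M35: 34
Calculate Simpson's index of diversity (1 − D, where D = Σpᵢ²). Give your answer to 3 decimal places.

Total N = 45+20+26+34 = 125, so the proportions are 0.36, 0.16, 0.208, 0.272 (working shown to 5 dp, full precision carried).
D = 0.36² + 0.16² + 0.208² + 0.272² = 0.12960 + 0.02560 + 0.04326 + 0.07398 = 0.27245.
So 1 − D = 0.72755, i.e. 0.728 to 3 decimal places.

0.728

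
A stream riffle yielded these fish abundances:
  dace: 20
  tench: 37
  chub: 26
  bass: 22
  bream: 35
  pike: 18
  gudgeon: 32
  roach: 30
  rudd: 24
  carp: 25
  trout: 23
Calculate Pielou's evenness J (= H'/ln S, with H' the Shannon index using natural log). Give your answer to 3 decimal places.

Total N = 20+37+26+22+35+18+32+30+24+25+23 = 292, so the proportions are 0.06849, 0.12671, 0.08904, 0.07534, 0.11986, 0.06164, 0.10959, 0.10274, 0.08219, 0.08562, 0.07877 (working shown to 5 dp, full precision carried).
H' = −Σ pᵢ ln pᵢ = −((-0.18363) + (-0.26177) + (-0.21536) + (-0.19481) + (-0.25428) + (-0.17176) + (-0.24230) + (-0.23379) + (-0.20537) + (-0.21043) + (-0.20017)) = 2.37368.
With S = 11 species, ln S = 2.39790, so J = 2.37368/2.39790 = 0.98990, i.e. 0.990 to 3 decimal places.

0.990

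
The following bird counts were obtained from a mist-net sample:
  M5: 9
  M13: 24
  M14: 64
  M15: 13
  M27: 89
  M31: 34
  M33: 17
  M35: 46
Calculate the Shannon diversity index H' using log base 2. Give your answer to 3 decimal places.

Total N = 9+24+64+13+89+34+17+46 = 296, so the proportions are 0.03041, 0.08108, 0.21622, 0.04392, 0.30068, 0.11486, 0.05743, 0.15541 (working shown to 5 dp, full precision carried).
Each pᵢ log₂ pᵢ term: 0.03041×(-5.03953)=-0.15323, 0.08108×(-3.62449)=-0.29388, 0.21622×(-2.20945)=-0.47772, 0.04392×(-4.50901)=-0.19803, 0.30068×(-1.73372)=-0.52129, 0.11486×(-3.12199)=-0.35861, 0.05743×(-4.12199)=-0.23674, 0.15541×(-2.68589)=-0.41740.
Sum = -2.65689, so H' = 2.657.

2.657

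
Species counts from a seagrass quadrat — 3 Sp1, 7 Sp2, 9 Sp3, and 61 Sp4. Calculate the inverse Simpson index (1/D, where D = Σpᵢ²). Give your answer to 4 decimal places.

Total N = 3+7+9+61 = 80, so the proportions are 0.0375, 0.0875, 0.1125, 0.7625 (working shown to 7 dp, full precision carried).
D = 0.0375² + 0.0875² + 0.1125² + 0.7625² = 0.0014062 + 0.0076562 + 0.0126563 + 0.5814062 = 0.6031250.
So 1/D = 1.658031, i.e. 1.6580 to 4 decimal places.

1.6580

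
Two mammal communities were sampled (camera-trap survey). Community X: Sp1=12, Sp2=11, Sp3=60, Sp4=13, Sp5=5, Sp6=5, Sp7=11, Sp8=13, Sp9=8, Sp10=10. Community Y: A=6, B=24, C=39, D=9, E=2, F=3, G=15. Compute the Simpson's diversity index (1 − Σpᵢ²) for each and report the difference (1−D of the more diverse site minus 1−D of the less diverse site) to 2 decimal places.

0.05

Community X: N=148, proportions 0.0811, 0.0743, 0.4054, 0.0878, 0.0338, 0.0338, 0.0743, 0.0878, 0.0541, 0.0676, giving 1−D = 0.7928 (working shown to 4 dp, full precision carried).
Community Y: N=98, proportions 0.0612, 0.2449, 0.398, 0.0918, 0.0204, 0.0306, 0.1531, giving 1−D = 0.7447.
Difference = |0.7928 − 0.7447| = 0.0481, i.e. 0.05 to 2 decimal places.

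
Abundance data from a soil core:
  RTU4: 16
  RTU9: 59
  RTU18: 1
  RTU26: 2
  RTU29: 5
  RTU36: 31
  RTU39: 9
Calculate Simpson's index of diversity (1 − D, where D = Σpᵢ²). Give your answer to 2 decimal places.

0.68

Total N = 16+59+1+2+5+31+9 = 123, so the proportions are 0.1301, 0.4797, 0.0081, 0.0163, 0.0407, 0.252, 0.0732 (working shown to 4 dp, full precision carried).
D = 0.1301² + 0.4797² + 0.0081² + 0.0163² + 0.0407² + 0.252² + 0.0732² = 0.0169 + 0.2301 + 0.0001 + 0.0003 + 0.0017 + 0.0635 + 0.0054 = 0.3179.
So 1 − D = 0.6821, i.e. 0.68 to 2 decimal places.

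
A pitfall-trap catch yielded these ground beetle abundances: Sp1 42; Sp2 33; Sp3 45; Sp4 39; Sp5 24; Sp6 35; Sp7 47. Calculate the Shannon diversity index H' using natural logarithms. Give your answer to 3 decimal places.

1.926

Total N = 42+33+45+39+24+35+47 = 265, so the proportions are 0.15849, 0.12453, 0.16981, 0.14717, 0.09057, 0.13208, 0.17736 (working shown to 5 dp, full precision carried).
Each pᵢ ln pᵢ term: 0.15849×(-1.84206)=-0.29195, 0.12453×(-2.08322)=-0.25942, 0.16981×(-1.77307)=-0.30109, 0.14717×(-1.91617)=-0.28200, 0.09057×(-2.40168)=-0.21751, 0.13208×(-2.02438)=-0.26737, 0.17736×(-1.72958)=-0.30676.
Sum = -1.92610, so H' = 1.926.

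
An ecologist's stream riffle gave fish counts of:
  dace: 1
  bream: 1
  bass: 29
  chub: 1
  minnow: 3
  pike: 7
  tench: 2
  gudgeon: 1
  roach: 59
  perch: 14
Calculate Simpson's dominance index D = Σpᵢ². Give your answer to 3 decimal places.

0.329

Total N = 1+1+29+1+3+7+2+1+59+14 = 118, so the proportions are 0.00847, 0.00847, 0.24576, 0.00847, 0.02542, 0.05932, 0.01695, 0.00847, 0.5, 0.11864 (working shown to 5 dp, full precision carried).
D = 0.00847² + 0.00847² + 0.24576² + 0.00847² + 0.02542² + 0.05932² + 0.01695² + 0.00847² + 0.5² + 0.11864² = 0.00007 + 0.00007 + 0.06040 + 0.00007 + 0.00065 + 0.00352 + 0.00029 + 0.00007 + 0.25000 + 0.01408 = 0.32922.
To 3 decimal places, D = 0.329.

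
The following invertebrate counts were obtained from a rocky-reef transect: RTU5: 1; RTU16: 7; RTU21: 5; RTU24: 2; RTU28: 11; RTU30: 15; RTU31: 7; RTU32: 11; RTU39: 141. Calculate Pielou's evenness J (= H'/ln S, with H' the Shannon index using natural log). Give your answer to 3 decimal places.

0.528

Total N = 1+7+5+2+11+15+7+11+141 = 200, so the proportions are 0.005, 0.035, 0.025, 0.01, 0.055, 0.075, 0.035, 0.055, 0.705 (working shown to 5 dp, full precision carried).
H' = −Σ pᵢ ln pᵢ = −((-0.02649) + (-0.11733) + (-0.09222) + (-0.04605) + (-0.15952) + (-0.19427) + (-0.11733) + (-0.15952) + (-0.24644)) = 1.15919.
With S = 9 species, ln S = 2.19722, so J = 1.15919/2.19722 = 0.52757, i.e. 0.528 to 3 decimal places.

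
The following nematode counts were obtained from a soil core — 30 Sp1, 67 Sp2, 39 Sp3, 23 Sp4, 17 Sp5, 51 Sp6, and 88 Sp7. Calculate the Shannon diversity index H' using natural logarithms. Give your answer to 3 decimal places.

Total N = 30+67+39+23+17+51+88 = 315, so the proportions are 0.095238, 0.212698, 0.12381, 0.073016, 0.053968, 0.161905, 0.279365 (working shown to 6 dp, full precision carried).
Each pᵢ ln pᵢ term: 0.095238×(-2.351375)=-0.223941, 0.212698×(-1.547880)=-0.329232, 0.12381×(-2.089011)=-0.258639, 0.073016×(-2.617078)=-0.191088, 0.053968×(-2.919359)=-0.157553, 0.161905×(-1.820747)=-0.294788, 0.279365×(-1.275236)=-0.356256.
Sum = -1.811497, so H' = 1.811.

1.811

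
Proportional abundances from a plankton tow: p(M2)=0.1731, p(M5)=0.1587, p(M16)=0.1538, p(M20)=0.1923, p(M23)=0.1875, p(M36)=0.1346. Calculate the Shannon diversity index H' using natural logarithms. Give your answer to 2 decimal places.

Each pᵢ ln pᵢ term (working shown to 4 dp, full precision carried): 0.1731×(-1.7539)=-0.3036, 0.1587×(-1.8407)=-0.2921, 0.1538×(-1.8721)=-0.2879, 0.1923×(-1.6487)=-0.3170, 0.1875×(-1.6740)=-0.3139, 0.1346×(-2.0054)=-0.2699.
Sum = -1.7845, so H' = 1.78.

1.78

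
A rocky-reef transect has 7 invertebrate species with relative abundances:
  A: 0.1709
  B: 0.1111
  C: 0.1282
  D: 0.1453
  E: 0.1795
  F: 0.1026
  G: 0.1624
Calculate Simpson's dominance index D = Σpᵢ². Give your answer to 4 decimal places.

0.1482

D = 0.1709² + 0.1111² + 0.1282² + 0.1453² + 0.1795² + 0.1026² + 0.1624² = 0.029207 + 0.012343 + 0.016435 + 0.021112 + 0.032220 + 0.010527 + 0.026374 = 0.148218 (working shown to 6 dp, full precision carried).
To 4 decimal places, D = 0.1482.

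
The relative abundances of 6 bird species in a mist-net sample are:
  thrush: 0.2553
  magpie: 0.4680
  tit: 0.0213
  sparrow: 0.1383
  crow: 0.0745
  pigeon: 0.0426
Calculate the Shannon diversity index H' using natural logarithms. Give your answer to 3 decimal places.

Each pᵢ ln pᵢ term (working shown to 5 dp, full precision carried): 0.2553×(-1.36532)=-0.34857, 0.468×(-0.75929)=-0.35535, 0.0213×(-3.84905)=-0.08198, 0.1383×(-1.97833)=-0.27360, 0.0745×(-2.59696)=-0.19347, 0.0426×(-3.15590)=-0.13444.
Sum = -1.38741, so H' = 1.387.

1.387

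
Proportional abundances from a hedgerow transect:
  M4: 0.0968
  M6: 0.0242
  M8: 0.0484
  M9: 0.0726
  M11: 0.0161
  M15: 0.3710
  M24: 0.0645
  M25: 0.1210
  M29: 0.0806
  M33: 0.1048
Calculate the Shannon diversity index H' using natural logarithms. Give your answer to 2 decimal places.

1.96

Each pᵢ ln pᵢ term (working shown to 4 dp, full precision carried): 0.0968×(-2.3351)=-0.2260, 0.0242×(-3.7214)=-0.0901, 0.0484×(-3.0283)=-0.1466, 0.0726×(-2.6228)=-0.1904, 0.0161×(-4.1289)=-0.0665, 0.371×(-0.9916)=-0.3679, 0.0645×(-2.7411)=-0.1768, 0.121×(-2.1120)=-0.2555, 0.0806×(-2.5183)=-0.2030, 0.1048×(-2.2557)=-0.2364.
Sum = -1.9591, so H' = 1.96.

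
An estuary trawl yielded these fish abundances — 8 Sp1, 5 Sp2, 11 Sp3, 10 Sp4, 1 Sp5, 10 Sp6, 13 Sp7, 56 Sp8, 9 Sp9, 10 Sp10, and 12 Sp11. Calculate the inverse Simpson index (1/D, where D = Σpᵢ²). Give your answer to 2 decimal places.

Total N = 8+5+11+10+1+10+13+56+9+10+12 = 145, so the proportions are 0.055172, 0.034483, 0.075862, 0.068966, 0.006897, 0.068966, 0.089655, 0.386207, 0.062069, 0.068966, 0.082759 (working shown to 6 dp, full precision carried).
D = 0.055172² + 0.034483² + 0.075862² + 0.068966² + 0.006897² + 0.068966² + 0.089655² + 0.386207² + 0.062069² + 0.068966² + 0.082759² = 0.003044 + 0.001189 + 0.005755 + 0.004756 + 0.000048 + 0.004756 + 0.008038 + 0.149156 + 0.003853 + 0.004756 + 0.006849 = 0.192200.
So 1/D = 5.2029, i.e. 5.20 to 2 decimal places.

5.20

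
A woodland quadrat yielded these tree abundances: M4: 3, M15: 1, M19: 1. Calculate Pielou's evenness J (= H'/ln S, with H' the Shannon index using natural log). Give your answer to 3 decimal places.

Total N = 3+1+1 = 5, so the proportions are 0.6, 0.2, 0.2 (working shown to 5 dp, full precision carried).
H' = −Σ pᵢ ln pᵢ = −((-0.30650) + (-0.32189) + (-0.32189)) = 0.95027.
With S = 3 species, ln S = 1.09861, so J = 0.95027/1.09861 = 0.86497, i.e. 0.865 to 3 decimal places.

0.865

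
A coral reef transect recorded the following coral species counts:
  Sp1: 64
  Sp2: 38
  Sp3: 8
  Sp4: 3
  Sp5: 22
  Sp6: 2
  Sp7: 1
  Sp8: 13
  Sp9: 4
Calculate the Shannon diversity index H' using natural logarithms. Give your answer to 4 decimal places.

Total N = 64+38+8+3+22+2+1+13+4 = 155, so the proportions are 0.412903, 0.245161, 0.051613, 0.019355, 0.141935, 0.012903, 0.006452, 0.083871, 0.025806 (working shown to 6 dp, full precision carried).
Each pᵢ ln pᵢ term: 0.412903×(-0.884542)=-0.365230, 0.245161×(-1.405839)=-0.344657, 0.051613×(-2.963984)=-0.152980, 0.019355×(-3.944813)=-0.076351, 0.141935×(-1.952383)=-0.277112, 0.012903×(-4.350278)=-0.056133, 0.006452×(-5.043425)=-0.032538, 0.083871×(-2.478476)=-0.207872, 0.025806×(-3.657131)=-0.094378.
Sum = -1.607252, so H' = 1.6073.

1.6073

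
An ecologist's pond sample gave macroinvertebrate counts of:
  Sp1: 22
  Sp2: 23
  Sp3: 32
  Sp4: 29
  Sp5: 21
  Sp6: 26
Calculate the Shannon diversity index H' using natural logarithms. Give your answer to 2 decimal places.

Total N = 22+23+32+29+21+26 = 153, so the proportions are 0.1438, 0.1503, 0.2092, 0.1895, 0.1373, 0.1699 (working shown to 4 dp, full precision carried).
Each pᵢ ln pᵢ term: 0.1438×(-1.9394)=-0.2789, 0.1503×(-1.8949)=-0.2849, 0.2092×(-1.5647)=-0.3273, 0.1895×(-1.6631)=-0.3152, 0.1373×(-1.9859)=-0.2726, 0.1699×(-1.7723)=-0.3012.
Sum = -1.7800, so H' = 1.78.

1.78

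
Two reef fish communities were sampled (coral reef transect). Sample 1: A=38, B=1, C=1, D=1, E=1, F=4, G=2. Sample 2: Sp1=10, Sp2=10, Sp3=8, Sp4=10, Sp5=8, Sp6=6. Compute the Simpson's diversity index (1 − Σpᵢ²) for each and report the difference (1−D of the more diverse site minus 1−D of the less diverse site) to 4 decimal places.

Sample 1: N=48, proportions 0.791667, 0.020833, 0.020833, 0.020833, 0.020833, 0.083333, 0.041667, giving 1−D = 0.362847 (working shown to 6 dp, full precision carried).
Sample 2: N=52, proportions 0.192308, 0.192308, 0.153846, 0.192308, 0.153846, 0.115385, giving 1−D = 0.828402.
Difference = |0.362847 − 0.828402| = 0.465555, i.e. 0.4656 to 4 decimal places.

0.4656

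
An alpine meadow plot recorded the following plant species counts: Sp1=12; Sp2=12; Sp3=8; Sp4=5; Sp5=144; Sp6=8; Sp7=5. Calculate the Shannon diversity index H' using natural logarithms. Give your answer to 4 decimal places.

1.0171

Total N = 12+12+8+5+144+8+5 = 194, so the proportions are 0.061856, 0.061856, 0.041237, 0.025773, 0.742268, 0.041237, 0.025773 (working shown to 6 dp, full precision carried).
Each pᵢ ln pᵢ term: 0.061856×(-2.782952)=-0.172141, 0.061856×(-2.782952)=-0.172141, 0.041237×(-3.188417)=-0.131481, 0.025773×(-3.658420)=-0.094289, 0.742268×(-0.298045)=-0.221229, 0.041237×(-3.188417)=-0.131481, 0.025773×(-3.658420)=-0.094289.
Sum = -1.017052, so H' = 1.0171.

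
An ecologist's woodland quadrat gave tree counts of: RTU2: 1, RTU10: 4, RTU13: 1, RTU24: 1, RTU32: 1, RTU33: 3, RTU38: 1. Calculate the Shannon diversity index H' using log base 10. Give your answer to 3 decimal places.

Total N = 1+4+1+1+1+3+1 = 12, so the proportions are 0.08333, 0.33333, 0.08333, 0.08333, 0.08333, 0.25, 0.08333 (working shown to 5 dp, full precision carried).
Each pᵢ log₁₀ pᵢ term: 0.08333×(-1.07918)=-0.08993, 0.33333×(-0.47712)=-0.15904, 0.08333×(-1.07918)=-0.08993, 0.08333×(-1.07918)=-0.08993, 0.08333×(-1.07918)=-0.08993, 0.25×(-0.60206)=-0.15051, 0.08333×(-1.07918)=-0.08993.
Sum = -0.75921, so H' = 0.759.

0.759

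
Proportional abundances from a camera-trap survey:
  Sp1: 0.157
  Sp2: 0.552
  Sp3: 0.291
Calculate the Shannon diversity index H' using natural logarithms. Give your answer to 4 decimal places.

Each pᵢ ln pᵢ term (working shown to 6 dp, full precision carried): 0.157×(-1.851509)=-0.290687, 0.552×(-0.594207)=-0.328002, 0.291×(-1.234432)=-0.359220.
Sum = -0.977909, so H' = 0.9779.

0.9779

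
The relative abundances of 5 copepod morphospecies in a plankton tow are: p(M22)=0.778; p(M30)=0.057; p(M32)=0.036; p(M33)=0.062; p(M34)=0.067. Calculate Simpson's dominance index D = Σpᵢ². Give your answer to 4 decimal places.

D = 0.778² + 0.057² + 0.036² + 0.062² + 0.067² = 0.605284 + 0.003249 + 0.001296 + 0.003844 + 0.004489 = 0.618162 (working shown to 6 dp, full precision carried).
To 4 decimal places, D = 0.6182.

0.6182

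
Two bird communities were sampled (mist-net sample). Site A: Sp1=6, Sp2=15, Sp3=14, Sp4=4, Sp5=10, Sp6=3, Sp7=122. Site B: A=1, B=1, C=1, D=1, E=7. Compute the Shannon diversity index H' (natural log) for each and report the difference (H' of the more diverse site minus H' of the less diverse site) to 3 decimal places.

0.060

Site A: N=174, proportions 0.03448, 0.08621, 0.08046, 0.02299, 0.05747, 0.01724, 0.70115, giving H' = 1.10000 (working shown to 5 dp, full precision carried).
Site B: N=11, proportions 0.09091, 0.09091, 0.09091, 0.09091, 0.63636, giving H' = 1.15959.
Difference = |1.10000 − 1.15959| = 0.05959, i.e. 0.060 to 3 decimal places.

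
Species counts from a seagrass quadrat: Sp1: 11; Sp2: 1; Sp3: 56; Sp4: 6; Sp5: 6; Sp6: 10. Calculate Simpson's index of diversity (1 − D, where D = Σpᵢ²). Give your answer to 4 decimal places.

0.5765

Total N = 11+1+56+6+6+10 = 90, so the proportions are 0.122222, 0.011111, 0.622222, 0.066667, 0.066667, 0.111111 (working shown to 6 dp, full precision carried).
D = 0.122222² + 0.011111² + 0.622222² + 0.066667² + 0.066667² + 0.111111² = 0.014938 + 0.000123 + 0.387160 + 0.004444 + 0.004444 + 0.012346 = 0.423457.
So 1 − D = 0.576543, i.e. 0.5765 to 4 decimal places.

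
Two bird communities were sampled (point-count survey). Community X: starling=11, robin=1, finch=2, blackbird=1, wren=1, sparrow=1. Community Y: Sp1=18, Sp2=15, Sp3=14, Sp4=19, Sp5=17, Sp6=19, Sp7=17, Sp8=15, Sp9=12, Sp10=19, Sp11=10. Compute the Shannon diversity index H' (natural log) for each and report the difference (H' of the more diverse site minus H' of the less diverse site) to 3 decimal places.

1.181

Community X: N=17, proportions 0.64706, 0.05882, 0.11765, 0.05882, 0.05882, 0.05882, giving H' = 1.20009 (working shown to 5 dp, full precision carried).
Community Y: N=175, proportions 0.10286, 0.08571, 0.08, 0.10857, 0.09714, 0.10857, 0.09714, 0.08571, 0.06857, 0.10857, 0.05714, giving H' = 2.38066.
Difference = |1.20009 − 2.38066| = 1.18057, i.e. 1.181 to 3 decimal places.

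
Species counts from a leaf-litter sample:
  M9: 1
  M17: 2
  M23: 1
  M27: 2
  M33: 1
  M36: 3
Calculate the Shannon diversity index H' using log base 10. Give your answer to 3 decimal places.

0.736

Total N = 1+2+1+2+1+3 = 10, so the proportions are 0.1, 0.2, 0.1, 0.2, 0.1, 0.3 (working shown to 5 dp, full precision carried).
Each pᵢ log₁₀ pᵢ term: 0.1×(-1.00000)=-0.10000, 0.2×(-0.69897)=-0.13979, 0.1×(-1.00000)=-0.10000, 0.2×(-0.69897)=-0.13979, 0.1×(-1.00000)=-0.10000, 0.3×(-0.52288)=-0.15686.
Sum = -0.73645, so H' = 0.736.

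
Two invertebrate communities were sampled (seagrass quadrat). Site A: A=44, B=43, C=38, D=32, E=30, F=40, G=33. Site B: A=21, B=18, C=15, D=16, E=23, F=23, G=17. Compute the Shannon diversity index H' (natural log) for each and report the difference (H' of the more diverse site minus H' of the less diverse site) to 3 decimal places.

0.003

Site A: N=260, proportions 0.1692308, 0.1653846, 0.1461538, 0.1230769, 0.1153846, 0.1538462, 0.1269231, giving H' = 1.9362831 (working shown to 7 dp, full precision carried).
Site B: N=133, proportions 0.1578947, 0.1353383, 0.112782, 0.1203008, 0.1729323, 0.1729323, 0.1278195, giving H' = 1.9328965.
Difference = |1.9362831 − 1.9328965| = 0.0033866, i.e. 0.003 to 3 decimal places.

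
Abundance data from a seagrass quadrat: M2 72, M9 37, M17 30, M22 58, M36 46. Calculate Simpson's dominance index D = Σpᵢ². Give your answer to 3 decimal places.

Total N = 72+37+30+58+46 = 243, so the proportions are 0.2963, 0.15226, 0.12346, 0.23868, 0.1893 (working shown to 5 dp, full precision carried).
D = 0.2963² + 0.15226² + 0.12346² + 0.23868² + 0.1893² = 0.08779 + 0.02318 + 0.01524 + 0.05697 + 0.03583 = 0.21902.
To 3 decimal places, D = 0.219.

0.219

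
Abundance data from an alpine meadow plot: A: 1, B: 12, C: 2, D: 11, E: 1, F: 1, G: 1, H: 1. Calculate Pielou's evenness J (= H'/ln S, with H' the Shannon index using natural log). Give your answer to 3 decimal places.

0.713

Total N = 1+12+2+11+1+1+1+1 = 30, so the proportions are 0.03333, 0.4, 0.06667, 0.36667, 0.03333, 0.03333, 0.03333, 0.03333 (working shown to 5 dp, full precision carried).
H' = −Σ pᵢ ln pᵢ = −((-0.11337) + (-0.36652) + (-0.18054) + (-0.36788) + (-0.11337) + (-0.11337) + (-0.11337) + (-0.11337)) = 1.48180.
With S = 8 species, ln S = 2.07944, so J = 1.48180/2.07944 = 0.71259, i.e. 0.713 to 3 decimal places.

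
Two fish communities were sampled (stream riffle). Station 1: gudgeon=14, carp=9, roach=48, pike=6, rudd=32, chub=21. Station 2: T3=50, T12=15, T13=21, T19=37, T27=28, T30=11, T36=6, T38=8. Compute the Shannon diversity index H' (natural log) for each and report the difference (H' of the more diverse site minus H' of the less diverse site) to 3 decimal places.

Station 1: N=130, proportions 0.10769, 0.06923, 0.36923, 0.04615, 0.24615, 0.16154, giving H' = 1.57424 (working shown to 5 dp, full precision carried).
Station 2: N=176, proportions 0.28409, 0.08523, 0.11932, 0.21023, 0.15909, 0.0625, 0.03409, 0.04545, giving H' = 1.87034.
Difference = |1.57424 − 1.87034| = 0.29610, i.e. 0.296 to 3 decimal places.

0.296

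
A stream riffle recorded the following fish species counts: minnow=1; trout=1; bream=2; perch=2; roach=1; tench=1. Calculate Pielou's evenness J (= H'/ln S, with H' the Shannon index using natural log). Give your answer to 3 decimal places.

0.967

Total N = 1+1+2+2+1+1 = 8, so the proportions are 0.125, 0.125, 0.25, 0.25, 0.125, 0.125 (working shown to 5 dp, full precision carried).
H' = −Σ pᵢ ln pᵢ = −((-0.25993) + (-0.25993) + (-0.34657) + (-0.34657) + (-0.25993) + (-0.25993)) = 1.73287.
With S = 6 species, ln S = 1.79176, so J = 1.73287/1.79176 = 0.96713, i.e. 0.967 to 3 decimal places.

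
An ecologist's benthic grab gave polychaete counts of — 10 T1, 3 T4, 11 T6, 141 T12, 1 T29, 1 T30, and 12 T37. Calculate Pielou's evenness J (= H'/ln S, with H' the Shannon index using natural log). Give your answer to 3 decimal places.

Total N = 10+3+11+141+1+1+12 = 179, so the proportions are 0.05587, 0.01676, 0.06145, 0.78771, 0.00559, 0.00559, 0.06704 (working shown to 5 dp, full precision carried).
H' = −Σ pᵢ ln pᵢ = −((-0.16116) + (-0.06853) + (-0.17142) + (-0.18797) + (-0.02898) + (-0.02898) + (-0.18117)) = 0.82821.
With S = 7 species, ln S = 1.94591, so J = 0.82821/1.94591 = 0.42562, i.e. 0.426 to 3 decimal places.

0.426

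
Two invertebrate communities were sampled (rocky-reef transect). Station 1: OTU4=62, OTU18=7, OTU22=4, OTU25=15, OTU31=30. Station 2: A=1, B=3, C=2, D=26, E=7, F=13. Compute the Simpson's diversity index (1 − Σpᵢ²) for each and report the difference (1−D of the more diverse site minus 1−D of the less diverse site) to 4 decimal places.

0.0257

Station 1: N=118, proportions 0.525424, 0.059322, 0.033898, 0.127119, 0.254237, giving 1−D = 0.638466 (working shown to 6 dp, full precision carried).
Station 2: N=52, proportions 0.019231, 0.057692, 0.038462, 0.5, 0.134615, 0.25, giving 1−D = 0.664201.
Difference = |0.638466 − 0.664201| = 0.025735, i.e. 0.0257 to 4 decimal places.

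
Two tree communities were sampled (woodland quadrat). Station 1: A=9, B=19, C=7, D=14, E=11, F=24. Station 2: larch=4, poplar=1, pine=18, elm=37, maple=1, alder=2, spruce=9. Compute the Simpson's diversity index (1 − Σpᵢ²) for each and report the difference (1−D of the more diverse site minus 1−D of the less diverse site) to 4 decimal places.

0.1503

Station 1: N=84, proportions 0.1071429, 0.2261905, 0.0833333, 0.1666667, 0.1309524, 0.2857143, giving 1−D = 0.8038549 (working shown to 7 dp, full precision carried).
Station 2: N=72, proportions 0.0555556, 0.0138889, 0.25, 0.5138889, 0.0138889, 0.0277778, 0.125, giving 1−D = 0.6535494.
Difference = |0.8038549 − 0.6535494| = 0.1503055, i.e. 0.1503 to 4 decimal places.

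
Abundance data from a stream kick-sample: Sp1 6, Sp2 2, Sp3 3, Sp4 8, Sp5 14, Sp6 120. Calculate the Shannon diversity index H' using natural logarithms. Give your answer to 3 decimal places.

0.824

Total N = 6+2+3+8+14+120 = 153, so the proportions are 0.03922, 0.01307, 0.01961, 0.05229, 0.0915, 0.78431 (working shown to 5 dp, full precision carried).
Each pᵢ ln pᵢ term: 0.03922×(-3.23868)=-0.12701, 0.01307×(-4.33729)=-0.05670, 0.01961×(-3.93183)=-0.07709, 0.05229×(-2.95100)=-0.15430, 0.0915×(-2.39138)=-0.21882, 0.78431×(-0.24295)=-0.19055.
Sum = -0.82446, so H' = 0.824.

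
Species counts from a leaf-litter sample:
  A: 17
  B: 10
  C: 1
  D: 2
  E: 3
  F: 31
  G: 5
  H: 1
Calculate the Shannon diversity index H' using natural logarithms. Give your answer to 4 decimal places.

1.5289

Total N = 17+10+1+2+3+31+5+1 = 70, so the proportions are 0.242857, 0.142857, 0.014286, 0.028571, 0.042857, 0.442857, 0.071429, 0.014286 (working shown to 6 dp, full precision carried).
Each pᵢ ln pᵢ term: 0.242857×(-1.415282)=-0.343711, 0.142857×(-1.945910)=-0.277987, 0.014286×(-4.248495)=-0.060693, 0.028571×(-3.555348)=-0.101581, 0.042857×(-3.149883)=-0.134995, 0.442857×(-0.814508)=-0.360711, 0.071429×(-2.639057)=-0.188504, 0.014286×(-4.248495)=-0.060693.
Sum = -1.528875, so H' = 1.5289.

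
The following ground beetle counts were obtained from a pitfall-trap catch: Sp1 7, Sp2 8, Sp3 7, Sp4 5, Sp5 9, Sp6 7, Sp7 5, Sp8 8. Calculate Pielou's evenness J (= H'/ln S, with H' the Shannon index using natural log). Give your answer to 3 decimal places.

Total N = 7+8+7+5+9+7+5+8 = 56, so the proportions are 0.125, 0.14286, 0.125, 0.08929, 0.16071, 0.125, 0.08929, 0.14286 (working shown to 5 dp, full precision carried).
H' = −Σ pᵢ ln pᵢ = −((-0.25993) + (-0.27799) + (-0.25993) + (-0.21571) + (-0.29381) + (-0.25993) + (-0.21571) + (-0.27799)) = 2.06098.
With S = 8 species, ln S = 2.07944, so J = 2.06098/2.07944 = 0.99112, i.e. 0.991 to 3 decimal places.

0.991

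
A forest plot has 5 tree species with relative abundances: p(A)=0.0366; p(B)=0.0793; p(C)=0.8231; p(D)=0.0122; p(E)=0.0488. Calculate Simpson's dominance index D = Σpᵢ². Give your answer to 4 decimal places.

D = 0.0366² + 0.0793² + 0.8231² + 0.0122² + 0.0488² = 0.001340 + 0.006288 + 0.677494 + 0.000149 + 0.002381 = 0.687652 (working shown to 6 dp, full precision carried).
To 4 decimal places, D = 0.6877.

0.6877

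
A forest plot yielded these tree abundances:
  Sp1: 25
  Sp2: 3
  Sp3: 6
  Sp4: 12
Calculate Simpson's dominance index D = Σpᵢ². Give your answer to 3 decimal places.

0.385

Total N = 25+3+6+12 = 46, so the proportions are 0.54348, 0.06522, 0.13043, 0.26087 (working shown to 5 dp, full precision carried).
D = 0.54348² + 0.06522² + 0.13043² + 0.26087² = 0.29537 + 0.00425 + 0.01701 + 0.06805 = 0.38469.
To 3 decimal places, D = 0.385.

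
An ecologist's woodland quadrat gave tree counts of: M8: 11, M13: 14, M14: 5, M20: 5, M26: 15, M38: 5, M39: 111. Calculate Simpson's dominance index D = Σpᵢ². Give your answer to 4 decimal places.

Total N = 11+14+5+5+15+5+111 = 166, so the proportions are 0.066265, 0.084337, 0.03012, 0.03012, 0.090361, 0.03012, 0.668675 (working shown to 6 dp, full precision carried).
D = 0.066265² + 0.084337² + 0.03012² + 0.03012² + 0.090361² + 0.03012² + 0.668675² = 0.004391 + 0.007113 + 0.000907 + 0.000907 + 0.008165 + 0.000907 + 0.447126 = 0.469517.
To 4 decimal places, D = 0.4695.

0.4695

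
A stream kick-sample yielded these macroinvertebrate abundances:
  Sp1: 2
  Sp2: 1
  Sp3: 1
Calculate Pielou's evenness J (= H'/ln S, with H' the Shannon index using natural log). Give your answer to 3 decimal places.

0.946

Total N = 2+1+1 = 4, so the proportions are 0.5, 0.25, 0.25 (working shown to 5 dp, full precision carried).
H' = −Σ pᵢ ln pᵢ = −((-0.34657) + (-0.34657) + (-0.34657)) = 1.03972.
With S = 3 species, ln S = 1.09861, so J = 1.03972/1.09861 = 0.94639, i.e. 0.946 to 3 decimal places.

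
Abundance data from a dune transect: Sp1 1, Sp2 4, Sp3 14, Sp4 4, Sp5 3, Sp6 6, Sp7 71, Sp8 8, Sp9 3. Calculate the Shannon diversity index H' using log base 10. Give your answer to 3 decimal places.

Total N = 1+4+14+4+3+6+71+8+3 = 114, so the proportions are 0.00877, 0.03509, 0.12281, 0.03509, 0.02632, 0.05263, 0.62281, 0.07018, 0.02632 (working shown to 5 dp, full precision carried).
Each pᵢ log₁₀ pᵢ term: 0.00877×(-2.05690)=-0.01804, 0.03509×(-1.45484)=-0.05105, 0.12281×(-0.91078)=-0.11185, 0.03509×(-1.45484)=-0.05105, 0.02632×(-1.57978)=-0.04157, 0.05263×(-1.27875)=-0.06730, 0.62281×(-0.20565)=-0.12808, 0.07018×(-1.15381)=-0.08097, 0.02632×(-1.57978)=-0.04157.
Sum = -0.59148, so H' = 0.591.

0.591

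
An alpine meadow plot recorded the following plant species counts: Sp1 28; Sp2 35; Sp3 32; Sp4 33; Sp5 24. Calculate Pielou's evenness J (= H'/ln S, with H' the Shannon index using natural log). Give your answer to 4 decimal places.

Total N = 28+35+32+33+24 = 152, so the proportions are 0.184211, 0.230263, 0.210526, 0.217105, 0.157895 (working shown to 6 dp, full precision carried).
H' = −Σ pᵢ ln pᵢ = −((-0.311625) + (-0.338149) + (-0.328030) + (-0.331601) + (-0.291446)) = 1.600851.
With S = 5 species, ln S = 1.609438, so J = 1.600851/1.609438 = 0.994665, i.e. 0.9947 to 4 decimal places.

0.9947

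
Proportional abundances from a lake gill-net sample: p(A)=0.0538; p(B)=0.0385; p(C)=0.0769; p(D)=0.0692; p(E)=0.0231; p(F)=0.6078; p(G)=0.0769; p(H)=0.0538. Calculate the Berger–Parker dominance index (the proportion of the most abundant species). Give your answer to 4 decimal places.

The largest proportion is 0.6078, i.e. d = 0.6078 to 4 decimal places.

0.6078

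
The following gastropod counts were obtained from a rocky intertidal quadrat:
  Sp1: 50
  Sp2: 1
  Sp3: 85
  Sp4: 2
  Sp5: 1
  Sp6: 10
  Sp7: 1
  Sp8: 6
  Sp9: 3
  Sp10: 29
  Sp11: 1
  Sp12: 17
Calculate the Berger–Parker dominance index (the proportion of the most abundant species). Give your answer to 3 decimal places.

Total N = 50+1+85+2+1+10+1+6+3+29+1+17 = 206, so the proportions are 0.24272, 0.00485, 0.41262, 0.00971, 0.00485, 0.04854, 0.00485, 0.02913, 0.01456, 0.14078, 0.00485, 0.08252 (working shown to 5 dp, full precision carried).
The largest proportion is 0.41262, i.e. d = 0.413 to 3 decimal places.

0.413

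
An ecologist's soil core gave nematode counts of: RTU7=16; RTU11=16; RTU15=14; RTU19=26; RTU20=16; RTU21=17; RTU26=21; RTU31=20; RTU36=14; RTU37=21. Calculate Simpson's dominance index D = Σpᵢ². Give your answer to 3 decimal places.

0.104

Total N = 16+16+14+26+16+17+21+20+14+21 = 181, so the proportions are 0.0884, 0.0884, 0.07735, 0.14365, 0.0884, 0.09392, 0.11602, 0.1105, 0.07735, 0.11602 (working shown to 5 dp, full precision carried).
D = 0.0884² + 0.0884² + 0.07735² + 0.14365² + 0.0884² + 0.09392² + 0.11602² + 0.1105² + 0.07735² + 0.11602² = 0.00781 + 0.00781 + 0.00598 + 0.02063 + 0.00781 + 0.00882 + 0.01346 + 0.01221 + 0.00598 + 0.01346 = 0.10400.
To 3 decimal places, D = 0.104.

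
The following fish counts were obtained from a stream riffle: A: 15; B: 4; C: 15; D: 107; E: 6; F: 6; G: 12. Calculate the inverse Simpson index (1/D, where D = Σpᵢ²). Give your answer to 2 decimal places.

2.24

Total N = 15+4+15+107+6+6+12 = 165, so the proportions are 0.09091, 0.02424, 0.09091, 0.64848, 0.03636, 0.03636, 0.07273 (working shown to 5 dp, full precision carried).
D = 0.09091² + 0.02424² + 0.09091² + 0.64848² + 0.03636² + 0.03636² + 0.07273² = 0.00826 + 0.00059 + 0.00826 + 0.42053 + 0.00132 + 0.00132 + 0.00529 = 0.44558.
So 1/D = 2.2443, i.e. 2.24 to 2 decimal places.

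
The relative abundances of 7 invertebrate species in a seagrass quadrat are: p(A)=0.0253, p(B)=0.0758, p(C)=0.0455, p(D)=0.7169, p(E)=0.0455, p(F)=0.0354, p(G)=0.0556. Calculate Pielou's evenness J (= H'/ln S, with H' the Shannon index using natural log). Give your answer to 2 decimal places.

0.56

H' = −Σ pᵢ ln pᵢ = −((-0.0930) + (-0.1955) + (-0.1406) + (-0.2386) + (-0.1406) + (-0.1183) + (-0.1607)) = 1.0873 (working shown to 4 dp, full precision carried).
With S = 7 species, ln S = 1.9459, so J = 1.0873/1.9459 = 0.5588, i.e. 0.56 to 2 decimal places.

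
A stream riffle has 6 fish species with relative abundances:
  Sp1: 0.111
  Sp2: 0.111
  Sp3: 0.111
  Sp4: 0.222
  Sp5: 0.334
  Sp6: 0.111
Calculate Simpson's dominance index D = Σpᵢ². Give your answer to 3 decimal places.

D = 0.111² + 0.111² + 0.111² + 0.222² + 0.334² + 0.111² = 0.01232 + 0.01232 + 0.01232 + 0.04928 + 0.11156 + 0.01232 = 0.21012 (working shown to 5 dp, full precision carried).
To 3 decimal places, D = 0.210.

0.210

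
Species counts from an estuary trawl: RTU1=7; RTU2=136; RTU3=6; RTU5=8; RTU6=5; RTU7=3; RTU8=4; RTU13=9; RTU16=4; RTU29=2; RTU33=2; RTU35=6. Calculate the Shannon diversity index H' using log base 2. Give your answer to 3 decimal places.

1.838

Total N = 7+136+6+8+5+3+4+9+4+2+2+6 = 192, so the proportions are 0.03646, 0.70833, 0.03125, 0.04167, 0.02604, 0.01562, 0.02083, 0.04688, 0.02083, 0.01042, 0.01042, 0.03125 (working shown to 5 dp, full precision carried).
Each pᵢ log₂ pᵢ term: 0.03646×(-4.77761)=-0.17418, 0.70833×(-0.49750)=-0.35240, 0.03125×(-5.00000)=-0.15625, 0.04167×(-4.58496)=-0.19104, 0.02604×(-5.26303)=-0.13706, 0.01562×(-6.00000)=-0.09375, 0.02083×(-5.58496)=-0.11635, 0.04688×(-4.41504)=-0.20695, 0.02083×(-5.58496)=-0.11635, 0.01042×(-6.58496)=-0.06859, 0.01042×(-6.58496)=-0.06859, 0.03125×(-5.00000)=-0.15625.
Sum = -1.83778, so H' = 1.838.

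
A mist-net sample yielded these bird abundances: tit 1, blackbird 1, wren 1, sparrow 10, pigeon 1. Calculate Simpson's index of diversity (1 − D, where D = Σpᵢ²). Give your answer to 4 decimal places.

Total N = 1+1+1+10+1 = 14, so the proportions are 0.071429, 0.071429, 0.071429, 0.714286, 0.071429 (working shown to 6 dp, full precision carried).
D = 0.071429² + 0.071429² + 0.071429² + 0.714286² + 0.071429² = 0.005102 + 0.005102 + 0.005102 + 0.510204 + 0.005102 = 0.530612.
So 1 − D = 0.469388, i.e. 0.4694 to 4 decimal places.

0.4694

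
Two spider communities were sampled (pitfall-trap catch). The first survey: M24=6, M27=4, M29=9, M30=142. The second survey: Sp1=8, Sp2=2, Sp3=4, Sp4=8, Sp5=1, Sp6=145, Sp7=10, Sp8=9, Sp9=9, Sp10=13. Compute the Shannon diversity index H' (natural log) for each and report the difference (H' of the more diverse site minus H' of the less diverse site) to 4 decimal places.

The first survey: N=161, proportions 0.0372671, 0.0248447, 0.0559006, 0.8819876, giving H' = 0.4863845 (working shown to 7 dp, full precision carried).
The second survey: N=209, proportions 0.0382775, 0.0095694, 0.0191388, 0.0382775, 0.0047847, 0.6937799, 0.0478469, 0.0430622, 0.0430622, 0.062201, giving H' = 1.2382713.
Difference = |0.4863845 − 1.2382713| = 0.7518868, i.e. 0.7519 to 4 decimal places.

0.7519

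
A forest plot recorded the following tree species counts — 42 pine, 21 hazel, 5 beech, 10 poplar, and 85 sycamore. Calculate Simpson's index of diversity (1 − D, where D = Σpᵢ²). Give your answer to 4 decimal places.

Total N = 42+21+5+10+85 = 163, so the proportions are 0.257669, 0.128834, 0.030675, 0.06135, 0.521472 (working shown to 6 dp, full precision carried).
D = 0.257669² + 0.128834² + 0.030675² + 0.06135² + 0.521472² = 0.066393 + 0.016598 + 0.000941 + 0.003764 + 0.271933 = 0.359630.
So 1 − D = 0.640370, i.e. 0.6404 to 4 decimal places.

0.6404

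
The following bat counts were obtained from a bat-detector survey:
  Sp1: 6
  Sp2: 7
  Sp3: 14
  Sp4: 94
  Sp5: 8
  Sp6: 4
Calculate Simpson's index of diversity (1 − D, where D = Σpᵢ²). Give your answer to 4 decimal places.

0.4801

Total N = 6+7+14+94+8+4 = 133, so the proportions are 0.045113, 0.052632, 0.105263, 0.706767, 0.06015, 0.030075 (working shown to 6 dp, full precision carried).
D = 0.045113² + 0.052632² + 0.105263² + 0.706767² + 0.06015² + 0.030075² = 0.002035 + 0.002770 + 0.011080 + 0.499519 + 0.003618 + 0.000905 = 0.519928.
So 1 − D = 0.480072, i.e. 0.4801 to 4 decimal places.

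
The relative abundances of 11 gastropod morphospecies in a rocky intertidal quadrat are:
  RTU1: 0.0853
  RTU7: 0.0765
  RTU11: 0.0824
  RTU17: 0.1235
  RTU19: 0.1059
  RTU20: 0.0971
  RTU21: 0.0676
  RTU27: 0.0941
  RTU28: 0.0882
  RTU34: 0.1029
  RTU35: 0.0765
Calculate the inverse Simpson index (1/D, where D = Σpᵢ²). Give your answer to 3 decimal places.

10.700

D = 0.0853² + 0.0765² + 0.0824² + 0.1235² + 0.1059² + 0.0971² + 0.0676² + 0.0941² + 0.0882² + 0.1029² + 0.0765² = 0.00727609 + 0.00585225 + 0.00678976 + 0.01525225 + 0.01121481 + 0.00942841 + 0.00456976 + 0.00885481 + 0.00777924 + 0.01058841 + 0.00585225 = 0.09345804 (working shown to 8 dp, full precision carried).
So 1/D = 10.69999, i.e. 10.700 to 3 decimal places.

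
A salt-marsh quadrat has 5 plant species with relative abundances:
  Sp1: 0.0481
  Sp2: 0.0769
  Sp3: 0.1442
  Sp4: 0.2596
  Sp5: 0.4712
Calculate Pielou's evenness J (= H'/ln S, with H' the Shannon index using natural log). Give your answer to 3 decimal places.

0.825

H' = −Σ pᵢ ln pᵢ = −((-0.14596) + (-0.19727) + (-0.27925) + (-0.35010) + (-0.35457)) = 1.32714 (working shown to 5 dp, full precision carried).
With S = 5 species, ln S = 1.60944, so J = 1.32714/1.60944 = 0.82460, i.e. 0.825 to 3 decimal places.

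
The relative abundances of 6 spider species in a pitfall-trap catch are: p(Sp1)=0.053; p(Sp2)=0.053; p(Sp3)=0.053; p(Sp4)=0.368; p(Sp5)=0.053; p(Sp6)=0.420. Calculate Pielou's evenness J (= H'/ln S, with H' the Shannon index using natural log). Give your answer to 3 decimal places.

0.756

H' = −Σ pᵢ ln pᵢ = −((-0.15569) + (-0.15569) + (-0.15569) + (-0.36788) + (-0.15569) + (-0.36435)) = 1.35497 (working shown to 5 dp, full precision carried).
With S = 6 species, ln S = 1.79176, so J = 1.35497/1.79176 = 0.75622, i.e. 0.756 to 3 decimal places.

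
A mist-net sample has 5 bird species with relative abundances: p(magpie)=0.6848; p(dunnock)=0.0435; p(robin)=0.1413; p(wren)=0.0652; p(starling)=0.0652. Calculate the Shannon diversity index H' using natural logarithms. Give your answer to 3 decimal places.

1.028

Each pᵢ ln pᵢ term (working shown to 5 dp, full precision carried): 0.6848×(-0.37863)=-0.25928, 0.0435×(-3.13499)=-0.13637, 0.1413×(-1.95687)=-0.27651, 0.0652×(-2.73030)=-0.17802, 0.0652×(-2.73030)=-0.17802.
Sum = -1.02819, so H' = 1.028.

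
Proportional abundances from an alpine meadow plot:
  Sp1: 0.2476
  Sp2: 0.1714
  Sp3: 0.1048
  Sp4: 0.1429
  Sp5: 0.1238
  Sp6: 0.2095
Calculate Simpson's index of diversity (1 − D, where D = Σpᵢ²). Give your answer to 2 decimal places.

D = 0.2476² + 0.1714² + 0.1048² + 0.1429² + 0.1238² + 0.2095² = 0.0613 + 0.0294 + 0.0110 + 0.0204 + 0.0153 + 0.0439 = 0.1813 (working shown to 4 dp, full precision carried).
So 1 − D = 0.8187, i.e. 0.82 to 2 decimal places.

0.82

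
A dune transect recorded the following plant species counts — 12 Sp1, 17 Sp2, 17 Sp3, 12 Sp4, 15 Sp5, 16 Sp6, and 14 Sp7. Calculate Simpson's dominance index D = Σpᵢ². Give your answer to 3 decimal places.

Total N = 12+17+17+12+15+16+14 = 103, so the proportions are 0.1165, 0.16505, 0.16505, 0.1165, 0.14563, 0.15534, 0.13592 (working shown to 5 dp, full precision carried).
D = 0.1165² + 0.16505² + 0.16505² + 0.1165² + 0.14563² + 0.15534² + 0.13592² = 0.01357 + 0.02724 + 0.02724 + 0.01357 + 0.02121 + 0.02413 + 0.01847 = 0.14544.
To 3 decimal places, D = 0.145.

0.145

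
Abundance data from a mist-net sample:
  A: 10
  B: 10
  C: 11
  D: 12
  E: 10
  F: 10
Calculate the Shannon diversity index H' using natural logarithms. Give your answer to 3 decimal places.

1.789

Total N = 10+10+11+12+10+10 = 63, so the proportions are 0.15873, 0.15873, 0.1746, 0.19048, 0.15873, 0.15873 (working shown to 5 dp, full precision carried).
Each pᵢ ln pᵢ term: 0.15873×(-1.84055)=-0.29215, 0.15873×(-1.84055)=-0.29215, 0.1746×(-1.74524)=-0.30472, 0.19048×(-1.65823)=-0.31585, 0.15873×(-1.84055)=-0.29215, 0.15873×(-1.84055)=-0.29215.
Sum = -1.78918, so H' = 1.789.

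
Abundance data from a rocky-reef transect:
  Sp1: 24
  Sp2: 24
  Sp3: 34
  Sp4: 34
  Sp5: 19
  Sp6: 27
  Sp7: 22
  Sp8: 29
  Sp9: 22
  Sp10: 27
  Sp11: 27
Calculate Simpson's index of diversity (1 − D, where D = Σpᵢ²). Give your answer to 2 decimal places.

Total N = 24+24+34+34+19+27+22+29+22+27+27 = 289, so the proportions are 0.083, 0.083, 0.1176, 0.1176, 0.0657, 0.0934, 0.0761, 0.1003, 0.0761, 0.0934, 0.0934 (working shown to 4 dp, full precision carried).
D = 0.083² + 0.083² + 0.1176² + 0.1176² + 0.0657² + 0.0934² + 0.0761² + 0.1003² + 0.0761² + 0.0934² + 0.0934² = 0.0069 + 0.0069 + 0.0138 + 0.0138 + 0.0043 + 0.0087 + 0.0058 + 0.0101 + 0.0058 + 0.0087 + 0.0087 = 0.0936.
So 1 − D = 0.9064, i.e. 0.91 to 2 decimal places.

0.91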